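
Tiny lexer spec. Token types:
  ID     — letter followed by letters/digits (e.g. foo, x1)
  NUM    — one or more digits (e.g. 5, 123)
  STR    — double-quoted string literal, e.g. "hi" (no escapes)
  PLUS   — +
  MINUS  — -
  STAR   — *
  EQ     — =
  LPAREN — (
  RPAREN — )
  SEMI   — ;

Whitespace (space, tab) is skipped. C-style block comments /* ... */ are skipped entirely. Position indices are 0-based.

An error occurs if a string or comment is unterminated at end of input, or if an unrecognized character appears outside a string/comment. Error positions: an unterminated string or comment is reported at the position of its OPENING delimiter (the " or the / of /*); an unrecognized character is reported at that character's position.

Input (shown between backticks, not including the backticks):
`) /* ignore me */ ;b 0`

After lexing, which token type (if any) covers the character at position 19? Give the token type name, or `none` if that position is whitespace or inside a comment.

pos=0: emit RPAREN ')'
pos=2: enter COMMENT mode (saw '/*')
exit COMMENT mode (now at pos=17)
pos=18: emit SEMI ';'
pos=19: emit ID 'b' (now at pos=20)
pos=21: emit NUM '0' (now at pos=22)
DONE. 4 tokens: [RPAREN, SEMI, ID, NUM]
Position 19: char is 'b' -> ID

Answer: ID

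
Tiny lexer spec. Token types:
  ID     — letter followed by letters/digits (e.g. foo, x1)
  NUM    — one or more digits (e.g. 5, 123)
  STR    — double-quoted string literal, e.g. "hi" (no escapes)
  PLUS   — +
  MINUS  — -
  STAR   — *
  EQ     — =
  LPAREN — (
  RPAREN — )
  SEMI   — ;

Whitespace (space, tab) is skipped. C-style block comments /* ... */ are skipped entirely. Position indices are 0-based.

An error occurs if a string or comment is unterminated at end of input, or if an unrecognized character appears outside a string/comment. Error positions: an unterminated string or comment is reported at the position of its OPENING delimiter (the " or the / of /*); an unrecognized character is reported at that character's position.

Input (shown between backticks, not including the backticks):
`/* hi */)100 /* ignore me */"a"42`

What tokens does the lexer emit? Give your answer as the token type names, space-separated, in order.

pos=0: enter COMMENT mode (saw '/*')
exit COMMENT mode (now at pos=8)
pos=8: emit RPAREN ')'
pos=9: emit NUM '100' (now at pos=12)
pos=13: enter COMMENT mode (saw '/*')
exit COMMENT mode (now at pos=28)
pos=28: enter STRING mode
pos=28: emit STR "a" (now at pos=31)
pos=31: emit NUM '42' (now at pos=33)
DONE. 4 tokens: [RPAREN, NUM, STR, NUM]

Answer: RPAREN NUM STR NUM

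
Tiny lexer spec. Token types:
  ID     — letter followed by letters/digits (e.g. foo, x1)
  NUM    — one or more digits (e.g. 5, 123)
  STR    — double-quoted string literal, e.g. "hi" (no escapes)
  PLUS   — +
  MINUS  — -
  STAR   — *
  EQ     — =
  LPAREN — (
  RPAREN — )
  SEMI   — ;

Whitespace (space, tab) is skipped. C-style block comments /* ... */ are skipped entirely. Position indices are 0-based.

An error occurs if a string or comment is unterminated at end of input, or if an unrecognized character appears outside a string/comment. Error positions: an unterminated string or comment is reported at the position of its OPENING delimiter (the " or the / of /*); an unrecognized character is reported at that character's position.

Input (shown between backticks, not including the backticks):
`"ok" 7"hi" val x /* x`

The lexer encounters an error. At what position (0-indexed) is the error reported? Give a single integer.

pos=0: enter STRING mode
pos=0: emit STR "ok" (now at pos=4)
pos=5: emit NUM '7' (now at pos=6)
pos=6: enter STRING mode
pos=6: emit STR "hi" (now at pos=10)
pos=11: emit ID 'val' (now at pos=14)
pos=15: emit ID 'x' (now at pos=16)
pos=17: enter COMMENT mode (saw '/*')
pos=17: ERROR — unterminated comment (reached EOF)

Answer: 17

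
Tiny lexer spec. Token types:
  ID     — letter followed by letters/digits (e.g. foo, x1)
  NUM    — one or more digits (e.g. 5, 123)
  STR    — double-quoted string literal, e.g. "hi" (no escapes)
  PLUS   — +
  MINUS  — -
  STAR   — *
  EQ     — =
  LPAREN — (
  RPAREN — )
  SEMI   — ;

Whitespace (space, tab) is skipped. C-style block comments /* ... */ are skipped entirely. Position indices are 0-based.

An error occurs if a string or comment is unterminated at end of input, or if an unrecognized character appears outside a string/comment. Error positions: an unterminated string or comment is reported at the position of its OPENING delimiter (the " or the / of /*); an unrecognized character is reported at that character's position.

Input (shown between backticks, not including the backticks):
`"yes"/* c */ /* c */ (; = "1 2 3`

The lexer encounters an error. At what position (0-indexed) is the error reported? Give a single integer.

Answer: 26

Derivation:
pos=0: enter STRING mode
pos=0: emit STR "yes" (now at pos=5)
pos=5: enter COMMENT mode (saw '/*')
exit COMMENT mode (now at pos=12)
pos=13: enter COMMENT mode (saw '/*')
exit COMMENT mode (now at pos=20)
pos=21: emit LPAREN '('
pos=22: emit SEMI ';'
pos=24: emit EQ '='
pos=26: enter STRING mode
pos=26: ERROR — unterminated string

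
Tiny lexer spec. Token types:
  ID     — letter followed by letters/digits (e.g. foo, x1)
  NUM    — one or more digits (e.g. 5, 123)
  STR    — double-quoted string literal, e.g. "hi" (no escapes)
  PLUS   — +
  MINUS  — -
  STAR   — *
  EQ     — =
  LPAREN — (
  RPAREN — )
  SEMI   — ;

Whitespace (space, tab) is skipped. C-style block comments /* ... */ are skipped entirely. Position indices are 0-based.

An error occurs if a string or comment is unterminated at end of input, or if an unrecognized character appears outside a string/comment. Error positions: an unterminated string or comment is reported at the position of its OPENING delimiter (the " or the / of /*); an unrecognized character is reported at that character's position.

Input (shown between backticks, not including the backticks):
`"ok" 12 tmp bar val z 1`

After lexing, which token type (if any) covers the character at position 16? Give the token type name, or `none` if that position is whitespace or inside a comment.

Answer: ID

Derivation:
pos=0: enter STRING mode
pos=0: emit STR "ok" (now at pos=4)
pos=5: emit NUM '12' (now at pos=7)
pos=8: emit ID 'tmp' (now at pos=11)
pos=12: emit ID 'bar' (now at pos=15)
pos=16: emit ID 'val' (now at pos=19)
pos=20: emit ID 'z' (now at pos=21)
pos=22: emit NUM '1' (now at pos=23)
DONE. 7 tokens: [STR, NUM, ID, ID, ID, ID, NUM]
Position 16: char is 'v' -> ID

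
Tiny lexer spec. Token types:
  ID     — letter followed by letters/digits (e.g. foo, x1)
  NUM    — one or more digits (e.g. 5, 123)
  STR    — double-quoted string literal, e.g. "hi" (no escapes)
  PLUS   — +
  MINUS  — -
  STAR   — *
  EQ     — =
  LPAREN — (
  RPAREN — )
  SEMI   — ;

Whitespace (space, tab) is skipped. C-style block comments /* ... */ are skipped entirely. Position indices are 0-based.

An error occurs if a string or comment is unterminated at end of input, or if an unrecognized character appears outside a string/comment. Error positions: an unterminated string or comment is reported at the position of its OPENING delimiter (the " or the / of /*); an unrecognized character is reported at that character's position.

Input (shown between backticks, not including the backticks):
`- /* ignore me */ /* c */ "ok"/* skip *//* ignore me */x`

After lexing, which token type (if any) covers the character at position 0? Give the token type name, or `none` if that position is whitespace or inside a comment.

pos=0: emit MINUS '-'
pos=2: enter COMMENT mode (saw '/*')
exit COMMENT mode (now at pos=17)
pos=18: enter COMMENT mode (saw '/*')
exit COMMENT mode (now at pos=25)
pos=26: enter STRING mode
pos=26: emit STR "ok" (now at pos=30)
pos=30: enter COMMENT mode (saw '/*')
exit COMMENT mode (now at pos=40)
pos=40: enter COMMENT mode (saw '/*')
exit COMMENT mode (now at pos=55)
pos=55: emit ID 'x' (now at pos=56)
DONE. 3 tokens: [MINUS, STR, ID]
Position 0: char is '-' -> MINUS

Answer: MINUS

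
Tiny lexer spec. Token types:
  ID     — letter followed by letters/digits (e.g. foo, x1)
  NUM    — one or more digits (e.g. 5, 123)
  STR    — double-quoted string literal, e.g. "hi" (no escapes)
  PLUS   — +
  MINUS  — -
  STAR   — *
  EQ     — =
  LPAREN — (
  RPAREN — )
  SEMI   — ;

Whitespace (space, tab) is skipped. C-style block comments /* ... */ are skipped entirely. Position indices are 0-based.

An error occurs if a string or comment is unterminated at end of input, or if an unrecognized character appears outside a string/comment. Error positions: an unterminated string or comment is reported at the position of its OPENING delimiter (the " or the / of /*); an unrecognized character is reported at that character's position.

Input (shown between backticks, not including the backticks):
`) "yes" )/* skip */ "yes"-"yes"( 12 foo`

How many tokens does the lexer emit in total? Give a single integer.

Answer: 9

Derivation:
pos=0: emit RPAREN ')'
pos=2: enter STRING mode
pos=2: emit STR "yes" (now at pos=7)
pos=8: emit RPAREN ')'
pos=9: enter COMMENT mode (saw '/*')
exit COMMENT mode (now at pos=19)
pos=20: enter STRING mode
pos=20: emit STR "yes" (now at pos=25)
pos=25: emit MINUS '-'
pos=26: enter STRING mode
pos=26: emit STR "yes" (now at pos=31)
pos=31: emit LPAREN '('
pos=33: emit NUM '12' (now at pos=35)
pos=36: emit ID 'foo' (now at pos=39)
DONE. 9 tokens: [RPAREN, STR, RPAREN, STR, MINUS, STR, LPAREN, NUM, ID]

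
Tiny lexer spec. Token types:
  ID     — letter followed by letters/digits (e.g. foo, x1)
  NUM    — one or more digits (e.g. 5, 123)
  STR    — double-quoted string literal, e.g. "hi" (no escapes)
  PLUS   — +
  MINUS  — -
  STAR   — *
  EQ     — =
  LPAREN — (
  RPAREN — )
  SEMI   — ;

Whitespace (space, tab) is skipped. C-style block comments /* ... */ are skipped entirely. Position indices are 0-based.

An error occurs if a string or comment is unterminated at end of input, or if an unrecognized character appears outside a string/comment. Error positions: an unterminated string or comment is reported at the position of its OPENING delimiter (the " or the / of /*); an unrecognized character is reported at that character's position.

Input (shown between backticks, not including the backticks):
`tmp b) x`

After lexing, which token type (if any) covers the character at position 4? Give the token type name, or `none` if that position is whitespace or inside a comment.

Answer: ID

Derivation:
pos=0: emit ID 'tmp' (now at pos=3)
pos=4: emit ID 'b' (now at pos=5)
pos=5: emit RPAREN ')'
pos=7: emit ID 'x' (now at pos=8)
DONE. 4 tokens: [ID, ID, RPAREN, ID]
Position 4: char is 'b' -> ID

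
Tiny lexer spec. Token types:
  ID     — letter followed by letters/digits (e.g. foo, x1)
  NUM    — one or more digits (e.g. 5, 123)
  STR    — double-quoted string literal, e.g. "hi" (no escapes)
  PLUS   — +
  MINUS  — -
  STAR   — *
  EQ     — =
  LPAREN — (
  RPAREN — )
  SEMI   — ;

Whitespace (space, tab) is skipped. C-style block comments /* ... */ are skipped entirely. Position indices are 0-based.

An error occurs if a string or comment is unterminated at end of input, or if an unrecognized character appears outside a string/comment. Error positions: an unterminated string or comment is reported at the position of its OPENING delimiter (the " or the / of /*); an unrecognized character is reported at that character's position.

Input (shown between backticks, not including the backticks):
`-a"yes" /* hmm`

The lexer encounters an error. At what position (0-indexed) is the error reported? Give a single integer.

Answer: 8

Derivation:
pos=0: emit MINUS '-'
pos=1: emit ID 'a' (now at pos=2)
pos=2: enter STRING mode
pos=2: emit STR "yes" (now at pos=7)
pos=8: enter COMMENT mode (saw '/*')
pos=8: ERROR — unterminated comment (reached EOF)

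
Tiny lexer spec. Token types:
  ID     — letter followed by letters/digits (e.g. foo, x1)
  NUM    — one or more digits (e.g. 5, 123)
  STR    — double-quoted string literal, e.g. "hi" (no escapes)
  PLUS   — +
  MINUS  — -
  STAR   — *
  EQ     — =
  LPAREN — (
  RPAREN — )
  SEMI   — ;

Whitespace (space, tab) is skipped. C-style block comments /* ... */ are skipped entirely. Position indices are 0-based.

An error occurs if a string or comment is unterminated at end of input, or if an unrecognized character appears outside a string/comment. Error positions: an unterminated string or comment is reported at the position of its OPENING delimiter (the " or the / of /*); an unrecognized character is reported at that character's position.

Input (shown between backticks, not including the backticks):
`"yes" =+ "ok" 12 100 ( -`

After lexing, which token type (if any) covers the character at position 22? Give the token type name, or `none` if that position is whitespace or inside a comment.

Answer: none

Derivation:
pos=0: enter STRING mode
pos=0: emit STR "yes" (now at pos=5)
pos=6: emit EQ '='
pos=7: emit PLUS '+'
pos=9: enter STRING mode
pos=9: emit STR "ok" (now at pos=13)
pos=14: emit NUM '12' (now at pos=16)
pos=17: emit NUM '100' (now at pos=20)
pos=21: emit LPAREN '('
pos=23: emit MINUS '-'
DONE. 8 tokens: [STR, EQ, PLUS, STR, NUM, NUM, LPAREN, MINUS]
Position 22: char is ' ' -> none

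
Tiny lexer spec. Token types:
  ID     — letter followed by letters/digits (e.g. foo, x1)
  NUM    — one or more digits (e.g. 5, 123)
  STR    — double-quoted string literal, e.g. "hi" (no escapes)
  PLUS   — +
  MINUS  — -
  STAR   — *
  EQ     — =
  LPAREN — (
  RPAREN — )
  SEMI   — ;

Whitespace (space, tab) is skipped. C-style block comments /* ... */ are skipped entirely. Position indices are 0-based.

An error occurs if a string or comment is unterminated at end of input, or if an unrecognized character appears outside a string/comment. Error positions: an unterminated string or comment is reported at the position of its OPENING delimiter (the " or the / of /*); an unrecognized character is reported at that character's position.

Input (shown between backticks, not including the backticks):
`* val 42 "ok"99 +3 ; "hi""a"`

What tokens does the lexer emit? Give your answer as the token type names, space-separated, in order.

Answer: STAR ID NUM STR NUM PLUS NUM SEMI STR STR

Derivation:
pos=0: emit STAR '*'
pos=2: emit ID 'val' (now at pos=5)
pos=6: emit NUM '42' (now at pos=8)
pos=9: enter STRING mode
pos=9: emit STR "ok" (now at pos=13)
pos=13: emit NUM '99' (now at pos=15)
pos=16: emit PLUS '+'
pos=17: emit NUM '3' (now at pos=18)
pos=19: emit SEMI ';'
pos=21: enter STRING mode
pos=21: emit STR "hi" (now at pos=25)
pos=25: enter STRING mode
pos=25: emit STR "a" (now at pos=28)
DONE. 10 tokens: [STAR, ID, NUM, STR, NUM, PLUS, NUM, SEMI, STR, STR]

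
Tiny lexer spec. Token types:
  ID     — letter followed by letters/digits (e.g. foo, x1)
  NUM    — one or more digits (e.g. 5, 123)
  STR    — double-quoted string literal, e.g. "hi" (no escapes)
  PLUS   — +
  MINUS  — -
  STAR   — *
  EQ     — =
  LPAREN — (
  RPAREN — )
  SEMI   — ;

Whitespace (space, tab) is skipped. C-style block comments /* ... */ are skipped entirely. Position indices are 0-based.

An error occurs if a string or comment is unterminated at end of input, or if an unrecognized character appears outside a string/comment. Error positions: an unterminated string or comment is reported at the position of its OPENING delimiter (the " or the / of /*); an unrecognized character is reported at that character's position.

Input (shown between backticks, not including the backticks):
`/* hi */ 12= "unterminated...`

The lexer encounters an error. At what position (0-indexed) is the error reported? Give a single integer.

pos=0: enter COMMENT mode (saw '/*')
exit COMMENT mode (now at pos=8)
pos=9: emit NUM '12' (now at pos=11)
pos=11: emit EQ '='
pos=13: enter STRING mode
pos=13: ERROR — unterminated string

Answer: 13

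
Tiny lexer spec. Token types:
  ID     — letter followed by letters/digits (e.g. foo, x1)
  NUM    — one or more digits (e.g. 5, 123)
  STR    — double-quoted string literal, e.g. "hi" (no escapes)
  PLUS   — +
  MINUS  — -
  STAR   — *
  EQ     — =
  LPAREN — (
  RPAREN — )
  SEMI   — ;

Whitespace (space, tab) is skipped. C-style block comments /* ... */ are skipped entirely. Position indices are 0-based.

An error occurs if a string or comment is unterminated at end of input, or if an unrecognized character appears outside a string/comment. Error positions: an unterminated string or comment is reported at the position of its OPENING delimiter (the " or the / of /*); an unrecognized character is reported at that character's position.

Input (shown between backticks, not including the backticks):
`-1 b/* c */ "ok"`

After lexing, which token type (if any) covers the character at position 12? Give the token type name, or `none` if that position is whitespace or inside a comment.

pos=0: emit MINUS '-'
pos=1: emit NUM '1' (now at pos=2)
pos=3: emit ID 'b' (now at pos=4)
pos=4: enter COMMENT mode (saw '/*')
exit COMMENT mode (now at pos=11)
pos=12: enter STRING mode
pos=12: emit STR "ok" (now at pos=16)
DONE. 4 tokens: [MINUS, NUM, ID, STR]
Position 12: char is '"' -> STR

Answer: STR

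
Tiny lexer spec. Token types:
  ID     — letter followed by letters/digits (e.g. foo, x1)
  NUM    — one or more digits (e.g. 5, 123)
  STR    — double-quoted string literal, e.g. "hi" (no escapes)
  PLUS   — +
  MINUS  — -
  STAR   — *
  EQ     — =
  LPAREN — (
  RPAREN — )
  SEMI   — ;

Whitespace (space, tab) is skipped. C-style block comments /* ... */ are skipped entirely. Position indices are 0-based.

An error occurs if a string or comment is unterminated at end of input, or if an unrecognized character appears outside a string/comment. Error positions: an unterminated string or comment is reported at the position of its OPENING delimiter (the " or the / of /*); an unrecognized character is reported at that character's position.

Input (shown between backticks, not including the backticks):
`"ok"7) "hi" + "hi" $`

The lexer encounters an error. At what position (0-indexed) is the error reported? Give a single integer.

pos=0: enter STRING mode
pos=0: emit STR "ok" (now at pos=4)
pos=4: emit NUM '7' (now at pos=5)
pos=5: emit RPAREN ')'
pos=7: enter STRING mode
pos=7: emit STR "hi" (now at pos=11)
pos=12: emit PLUS '+'
pos=14: enter STRING mode
pos=14: emit STR "hi" (now at pos=18)
pos=19: ERROR — unrecognized char '$'

Answer: 19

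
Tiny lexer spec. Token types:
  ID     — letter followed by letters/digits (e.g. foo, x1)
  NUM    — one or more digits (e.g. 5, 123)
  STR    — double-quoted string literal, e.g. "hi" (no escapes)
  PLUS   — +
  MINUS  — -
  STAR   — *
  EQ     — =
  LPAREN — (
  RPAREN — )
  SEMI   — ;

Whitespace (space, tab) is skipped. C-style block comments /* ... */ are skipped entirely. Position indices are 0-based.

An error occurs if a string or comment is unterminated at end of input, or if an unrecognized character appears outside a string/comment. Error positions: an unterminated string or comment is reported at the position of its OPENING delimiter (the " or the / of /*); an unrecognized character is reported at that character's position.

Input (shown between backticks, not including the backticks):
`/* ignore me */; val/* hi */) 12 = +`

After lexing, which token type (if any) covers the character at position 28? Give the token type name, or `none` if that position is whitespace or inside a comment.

pos=0: enter COMMENT mode (saw '/*')
exit COMMENT mode (now at pos=15)
pos=15: emit SEMI ';'
pos=17: emit ID 'val' (now at pos=20)
pos=20: enter COMMENT mode (saw '/*')
exit COMMENT mode (now at pos=28)
pos=28: emit RPAREN ')'
pos=30: emit NUM '12' (now at pos=32)
pos=33: emit EQ '='
pos=35: emit PLUS '+'
DONE. 6 tokens: [SEMI, ID, RPAREN, NUM, EQ, PLUS]
Position 28: char is ')' -> RPAREN

Answer: RPAREN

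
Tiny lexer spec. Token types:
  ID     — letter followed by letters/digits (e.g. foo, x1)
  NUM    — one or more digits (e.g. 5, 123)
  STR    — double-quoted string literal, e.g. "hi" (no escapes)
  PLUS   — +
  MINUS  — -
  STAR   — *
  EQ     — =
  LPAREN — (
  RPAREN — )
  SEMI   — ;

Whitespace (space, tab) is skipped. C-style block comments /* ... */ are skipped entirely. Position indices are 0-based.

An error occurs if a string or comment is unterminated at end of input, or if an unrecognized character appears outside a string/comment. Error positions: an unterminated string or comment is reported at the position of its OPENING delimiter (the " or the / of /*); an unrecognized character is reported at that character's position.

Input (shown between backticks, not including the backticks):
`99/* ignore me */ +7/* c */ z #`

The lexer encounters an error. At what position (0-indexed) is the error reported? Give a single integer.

Answer: 30

Derivation:
pos=0: emit NUM '99' (now at pos=2)
pos=2: enter COMMENT mode (saw '/*')
exit COMMENT mode (now at pos=17)
pos=18: emit PLUS '+'
pos=19: emit NUM '7' (now at pos=20)
pos=20: enter COMMENT mode (saw '/*')
exit COMMENT mode (now at pos=27)
pos=28: emit ID 'z' (now at pos=29)
pos=30: ERROR — unrecognized char '#'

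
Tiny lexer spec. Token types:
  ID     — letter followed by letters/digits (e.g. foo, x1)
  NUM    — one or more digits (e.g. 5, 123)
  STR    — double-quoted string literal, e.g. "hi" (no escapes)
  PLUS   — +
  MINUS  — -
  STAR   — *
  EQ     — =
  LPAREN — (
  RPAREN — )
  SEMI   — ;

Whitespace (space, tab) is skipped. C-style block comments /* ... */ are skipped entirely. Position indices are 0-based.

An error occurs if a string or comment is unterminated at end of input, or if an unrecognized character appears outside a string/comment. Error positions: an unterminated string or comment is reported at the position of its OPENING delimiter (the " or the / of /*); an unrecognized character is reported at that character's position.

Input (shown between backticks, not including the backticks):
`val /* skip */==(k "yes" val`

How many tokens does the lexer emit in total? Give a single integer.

pos=0: emit ID 'val' (now at pos=3)
pos=4: enter COMMENT mode (saw '/*')
exit COMMENT mode (now at pos=14)
pos=14: emit EQ '='
pos=15: emit EQ '='
pos=16: emit LPAREN '('
pos=17: emit ID 'k' (now at pos=18)
pos=19: enter STRING mode
pos=19: emit STR "yes" (now at pos=24)
pos=25: emit ID 'val' (now at pos=28)
DONE. 7 tokens: [ID, EQ, EQ, LPAREN, ID, STR, ID]

Answer: 7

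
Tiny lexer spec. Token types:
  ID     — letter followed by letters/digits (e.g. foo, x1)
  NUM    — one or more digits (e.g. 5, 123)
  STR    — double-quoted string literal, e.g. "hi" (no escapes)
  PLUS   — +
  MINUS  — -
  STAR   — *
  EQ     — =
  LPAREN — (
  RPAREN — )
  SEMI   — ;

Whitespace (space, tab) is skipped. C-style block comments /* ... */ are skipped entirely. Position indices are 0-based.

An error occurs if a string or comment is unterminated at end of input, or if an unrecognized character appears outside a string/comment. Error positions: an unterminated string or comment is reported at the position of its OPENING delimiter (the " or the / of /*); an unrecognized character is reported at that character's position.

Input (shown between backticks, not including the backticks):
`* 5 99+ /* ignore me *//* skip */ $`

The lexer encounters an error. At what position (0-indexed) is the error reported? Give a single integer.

Answer: 34

Derivation:
pos=0: emit STAR '*'
pos=2: emit NUM '5' (now at pos=3)
pos=4: emit NUM '99' (now at pos=6)
pos=6: emit PLUS '+'
pos=8: enter COMMENT mode (saw '/*')
exit COMMENT mode (now at pos=23)
pos=23: enter COMMENT mode (saw '/*')
exit COMMENT mode (now at pos=33)
pos=34: ERROR — unrecognized char '$'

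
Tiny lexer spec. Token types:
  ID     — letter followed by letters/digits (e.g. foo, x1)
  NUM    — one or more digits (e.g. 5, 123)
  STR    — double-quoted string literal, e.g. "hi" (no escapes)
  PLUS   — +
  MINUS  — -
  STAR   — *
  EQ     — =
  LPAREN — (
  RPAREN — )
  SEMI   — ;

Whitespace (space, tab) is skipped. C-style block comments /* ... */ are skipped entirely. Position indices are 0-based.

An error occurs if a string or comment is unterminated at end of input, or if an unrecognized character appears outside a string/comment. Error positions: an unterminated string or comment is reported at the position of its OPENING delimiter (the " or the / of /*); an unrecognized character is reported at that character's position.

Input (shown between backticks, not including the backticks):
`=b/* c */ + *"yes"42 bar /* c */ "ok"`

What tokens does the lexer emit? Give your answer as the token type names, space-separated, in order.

pos=0: emit EQ '='
pos=1: emit ID 'b' (now at pos=2)
pos=2: enter COMMENT mode (saw '/*')
exit COMMENT mode (now at pos=9)
pos=10: emit PLUS '+'
pos=12: emit STAR '*'
pos=13: enter STRING mode
pos=13: emit STR "yes" (now at pos=18)
pos=18: emit NUM '42' (now at pos=20)
pos=21: emit ID 'bar' (now at pos=24)
pos=25: enter COMMENT mode (saw '/*')
exit COMMENT mode (now at pos=32)
pos=33: enter STRING mode
pos=33: emit STR "ok" (now at pos=37)
DONE. 8 tokens: [EQ, ID, PLUS, STAR, STR, NUM, ID, STR]

Answer: EQ ID PLUS STAR STR NUM ID STR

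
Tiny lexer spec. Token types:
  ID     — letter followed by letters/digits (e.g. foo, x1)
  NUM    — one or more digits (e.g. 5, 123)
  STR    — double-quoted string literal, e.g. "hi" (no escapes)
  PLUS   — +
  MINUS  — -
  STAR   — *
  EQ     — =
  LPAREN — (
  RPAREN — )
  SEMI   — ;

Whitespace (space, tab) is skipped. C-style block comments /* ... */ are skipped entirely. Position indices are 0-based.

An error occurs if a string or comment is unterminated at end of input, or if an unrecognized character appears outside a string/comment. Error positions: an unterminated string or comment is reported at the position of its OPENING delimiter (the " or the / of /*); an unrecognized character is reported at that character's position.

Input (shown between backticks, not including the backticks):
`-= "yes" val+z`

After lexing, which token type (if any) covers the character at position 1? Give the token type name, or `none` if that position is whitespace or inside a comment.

Answer: EQ

Derivation:
pos=0: emit MINUS '-'
pos=1: emit EQ '='
pos=3: enter STRING mode
pos=3: emit STR "yes" (now at pos=8)
pos=9: emit ID 'val' (now at pos=12)
pos=12: emit PLUS '+'
pos=13: emit ID 'z' (now at pos=14)
DONE. 6 tokens: [MINUS, EQ, STR, ID, PLUS, ID]
Position 1: char is '=' -> EQ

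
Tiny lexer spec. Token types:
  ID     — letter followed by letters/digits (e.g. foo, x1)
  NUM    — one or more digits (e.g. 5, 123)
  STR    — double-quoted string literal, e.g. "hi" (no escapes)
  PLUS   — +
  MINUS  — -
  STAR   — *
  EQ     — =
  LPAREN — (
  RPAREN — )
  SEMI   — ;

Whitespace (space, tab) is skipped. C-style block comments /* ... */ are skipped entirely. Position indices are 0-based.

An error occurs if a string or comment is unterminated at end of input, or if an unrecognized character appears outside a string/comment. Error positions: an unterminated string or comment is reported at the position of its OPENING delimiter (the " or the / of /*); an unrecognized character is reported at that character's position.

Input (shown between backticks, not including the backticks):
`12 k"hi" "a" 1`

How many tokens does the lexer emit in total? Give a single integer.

pos=0: emit NUM '12' (now at pos=2)
pos=3: emit ID 'k' (now at pos=4)
pos=4: enter STRING mode
pos=4: emit STR "hi" (now at pos=8)
pos=9: enter STRING mode
pos=9: emit STR "a" (now at pos=12)
pos=13: emit NUM '1' (now at pos=14)
DONE. 5 tokens: [NUM, ID, STR, STR, NUM]

Answer: 5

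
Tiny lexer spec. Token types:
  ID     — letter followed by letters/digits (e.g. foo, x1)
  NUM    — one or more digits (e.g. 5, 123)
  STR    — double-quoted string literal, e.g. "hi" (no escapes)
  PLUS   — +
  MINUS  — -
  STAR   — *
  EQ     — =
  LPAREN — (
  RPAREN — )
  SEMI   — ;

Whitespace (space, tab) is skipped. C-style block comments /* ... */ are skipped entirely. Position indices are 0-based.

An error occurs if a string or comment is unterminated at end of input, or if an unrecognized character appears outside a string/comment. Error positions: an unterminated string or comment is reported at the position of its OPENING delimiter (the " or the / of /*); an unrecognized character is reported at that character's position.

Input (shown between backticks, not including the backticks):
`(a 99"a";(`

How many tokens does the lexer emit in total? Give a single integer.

pos=0: emit LPAREN '('
pos=1: emit ID 'a' (now at pos=2)
pos=3: emit NUM '99' (now at pos=5)
pos=5: enter STRING mode
pos=5: emit STR "a" (now at pos=8)
pos=8: emit SEMI ';'
pos=9: emit LPAREN '('
DONE. 6 tokens: [LPAREN, ID, NUM, STR, SEMI, LPAREN]

Answer: 6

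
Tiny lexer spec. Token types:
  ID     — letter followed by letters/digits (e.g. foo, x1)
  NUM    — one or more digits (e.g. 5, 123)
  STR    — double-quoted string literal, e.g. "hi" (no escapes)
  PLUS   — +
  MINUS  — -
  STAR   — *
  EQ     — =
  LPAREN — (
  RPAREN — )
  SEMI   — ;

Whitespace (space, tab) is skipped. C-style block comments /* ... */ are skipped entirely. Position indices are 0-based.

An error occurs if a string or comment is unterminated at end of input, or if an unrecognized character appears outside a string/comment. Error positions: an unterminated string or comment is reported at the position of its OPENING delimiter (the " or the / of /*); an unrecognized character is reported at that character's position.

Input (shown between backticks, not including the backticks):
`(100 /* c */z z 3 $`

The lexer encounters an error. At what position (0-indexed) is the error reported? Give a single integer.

Answer: 18

Derivation:
pos=0: emit LPAREN '('
pos=1: emit NUM '100' (now at pos=4)
pos=5: enter COMMENT mode (saw '/*')
exit COMMENT mode (now at pos=12)
pos=12: emit ID 'z' (now at pos=13)
pos=14: emit ID 'z' (now at pos=15)
pos=16: emit NUM '3' (now at pos=17)
pos=18: ERROR — unrecognized char '$'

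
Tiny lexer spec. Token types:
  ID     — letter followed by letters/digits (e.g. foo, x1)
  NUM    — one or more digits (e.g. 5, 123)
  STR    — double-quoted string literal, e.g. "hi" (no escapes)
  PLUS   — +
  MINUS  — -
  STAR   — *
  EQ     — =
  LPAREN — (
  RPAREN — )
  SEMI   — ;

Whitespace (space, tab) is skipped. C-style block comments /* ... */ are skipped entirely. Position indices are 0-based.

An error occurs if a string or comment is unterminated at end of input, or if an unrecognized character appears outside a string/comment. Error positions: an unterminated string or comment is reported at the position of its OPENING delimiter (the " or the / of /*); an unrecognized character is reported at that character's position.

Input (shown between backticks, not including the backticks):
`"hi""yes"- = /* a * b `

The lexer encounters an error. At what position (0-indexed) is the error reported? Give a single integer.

pos=0: enter STRING mode
pos=0: emit STR "hi" (now at pos=4)
pos=4: enter STRING mode
pos=4: emit STR "yes" (now at pos=9)
pos=9: emit MINUS '-'
pos=11: emit EQ '='
pos=13: enter COMMENT mode (saw '/*')
pos=13: ERROR — unterminated comment (reached EOF)

Answer: 13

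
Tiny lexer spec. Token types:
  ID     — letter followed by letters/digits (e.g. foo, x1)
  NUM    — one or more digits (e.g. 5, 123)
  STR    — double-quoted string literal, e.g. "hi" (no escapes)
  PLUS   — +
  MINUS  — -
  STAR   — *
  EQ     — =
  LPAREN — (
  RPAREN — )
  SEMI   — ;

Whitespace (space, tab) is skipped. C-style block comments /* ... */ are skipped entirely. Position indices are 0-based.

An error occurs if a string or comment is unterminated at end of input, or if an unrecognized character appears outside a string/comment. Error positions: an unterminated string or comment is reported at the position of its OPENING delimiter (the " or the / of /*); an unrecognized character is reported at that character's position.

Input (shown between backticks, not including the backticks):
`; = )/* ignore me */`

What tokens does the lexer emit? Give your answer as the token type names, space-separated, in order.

pos=0: emit SEMI ';'
pos=2: emit EQ '='
pos=4: emit RPAREN ')'
pos=5: enter COMMENT mode (saw '/*')
exit COMMENT mode (now at pos=20)
DONE. 3 tokens: [SEMI, EQ, RPAREN]

Answer: SEMI EQ RPAREN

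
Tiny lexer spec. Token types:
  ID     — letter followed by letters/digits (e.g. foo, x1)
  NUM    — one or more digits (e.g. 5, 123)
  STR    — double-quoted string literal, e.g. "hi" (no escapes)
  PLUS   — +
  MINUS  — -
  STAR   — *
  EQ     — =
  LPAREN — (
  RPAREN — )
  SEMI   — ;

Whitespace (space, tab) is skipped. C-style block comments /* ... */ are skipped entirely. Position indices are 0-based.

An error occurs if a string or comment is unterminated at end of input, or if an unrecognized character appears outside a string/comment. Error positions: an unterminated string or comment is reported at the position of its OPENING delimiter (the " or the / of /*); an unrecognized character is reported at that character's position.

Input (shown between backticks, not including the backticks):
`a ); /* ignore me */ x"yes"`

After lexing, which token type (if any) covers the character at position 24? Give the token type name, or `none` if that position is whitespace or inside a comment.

pos=0: emit ID 'a' (now at pos=1)
pos=2: emit RPAREN ')'
pos=3: emit SEMI ';'
pos=5: enter COMMENT mode (saw '/*')
exit COMMENT mode (now at pos=20)
pos=21: emit ID 'x' (now at pos=22)
pos=22: enter STRING mode
pos=22: emit STR "yes" (now at pos=27)
DONE. 5 tokens: [ID, RPAREN, SEMI, ID, STR]
Position 24: char is 'e' -> STR

Answer: STR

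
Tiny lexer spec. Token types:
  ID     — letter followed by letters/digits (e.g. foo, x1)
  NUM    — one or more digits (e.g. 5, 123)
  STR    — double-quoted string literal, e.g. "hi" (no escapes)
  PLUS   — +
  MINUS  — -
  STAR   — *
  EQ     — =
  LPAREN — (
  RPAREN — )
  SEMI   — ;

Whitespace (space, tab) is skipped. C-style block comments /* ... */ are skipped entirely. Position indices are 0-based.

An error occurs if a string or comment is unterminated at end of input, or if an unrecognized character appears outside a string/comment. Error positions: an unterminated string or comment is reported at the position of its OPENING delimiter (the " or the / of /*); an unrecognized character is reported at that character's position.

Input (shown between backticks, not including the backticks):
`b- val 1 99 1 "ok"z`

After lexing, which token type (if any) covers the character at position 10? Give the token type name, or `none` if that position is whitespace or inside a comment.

Answer: NUM

Derivation:
pos=0: emit ID 'b' (now at pos=1)
pos=1: emit MINUS '-'
pos=3: emit ID 'val' (now at pos=6)
pos=7: emit NUM '1' (now at pos=8)
pos=9: emit NUM '99' (now at pos=11)
pos=12: emit NUM '1' (now at pos=13)
pos=14: enter STRING mode
pos=14: emit STR "ok" (now at pos=18)
pos=18: emit ID 'z' (now at pos=19)
DONE. 8 tokens: [ID, MINUS, ID, NUM, NUM, NUM, STR, ID]
Position 10: char is '9' -> NUM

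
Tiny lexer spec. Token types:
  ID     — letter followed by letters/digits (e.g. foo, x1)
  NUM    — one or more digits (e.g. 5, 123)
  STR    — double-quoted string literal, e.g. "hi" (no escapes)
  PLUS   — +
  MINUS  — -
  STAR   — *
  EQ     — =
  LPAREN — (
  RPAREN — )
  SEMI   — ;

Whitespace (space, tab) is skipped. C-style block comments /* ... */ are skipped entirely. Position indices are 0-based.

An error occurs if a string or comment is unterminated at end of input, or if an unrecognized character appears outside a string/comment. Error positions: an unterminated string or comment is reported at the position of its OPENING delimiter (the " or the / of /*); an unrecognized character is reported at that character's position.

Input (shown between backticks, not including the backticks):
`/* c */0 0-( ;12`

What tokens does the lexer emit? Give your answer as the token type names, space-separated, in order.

Answer: NUM NUM MINUS LPAREN SEMI NUM

Derivation:
pos=0: enter COMMENT mode (saw '/*')
exit COMMENT mode (now at pos=7)
pos=7: emit NUM '0' (now at pos=8)
pos=9: emit NUM '0' (now at pos=10)
pos=10: emit MINUS '-'
pos=11: emit LPAREN '('
pos=13: emit SEMI ';'
pos=14: emit NUM '12' (now at pos=16)
DONE. 6 tokens: [NUM, NUM, MINUS, LPAREN, SEMI, NUM]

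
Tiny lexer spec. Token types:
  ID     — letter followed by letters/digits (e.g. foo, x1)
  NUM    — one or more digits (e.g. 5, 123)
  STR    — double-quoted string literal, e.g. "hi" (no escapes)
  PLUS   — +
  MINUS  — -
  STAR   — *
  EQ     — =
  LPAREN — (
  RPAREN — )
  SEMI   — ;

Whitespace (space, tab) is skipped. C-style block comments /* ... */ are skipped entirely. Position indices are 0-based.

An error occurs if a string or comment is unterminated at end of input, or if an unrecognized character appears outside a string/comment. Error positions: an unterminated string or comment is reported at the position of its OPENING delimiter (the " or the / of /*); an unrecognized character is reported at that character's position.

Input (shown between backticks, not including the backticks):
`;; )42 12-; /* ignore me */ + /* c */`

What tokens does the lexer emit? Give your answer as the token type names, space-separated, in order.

pos=0: emit SEMI ';'
pos=1: emit SEMI ';'
pos=3: emit RPAREN ')'
pos=4: emit NUM '42' (now at pos=6)
pos=7: emit NUM '12' (now at pos=9)
pos=9: emit MINUS '-'
pos=10: emit SEMI ';'
pos=12: enter COMMENT mode (saw '/*')
exit COMMENT mode (now at pos=27)
pos=28: emit PLUS '+'
pos=30: enter COMMENT mode (saw '/*')
exit COMMENT mode (now at pos=37)
DONE. 8 tokens: [SEMI, SEMI, RPAREN, NUM, NUM, MINUS, SEMI, PLUS]

Answer: SEMI SEMI RPAREN NUM NUM MINUS SEMI PLUS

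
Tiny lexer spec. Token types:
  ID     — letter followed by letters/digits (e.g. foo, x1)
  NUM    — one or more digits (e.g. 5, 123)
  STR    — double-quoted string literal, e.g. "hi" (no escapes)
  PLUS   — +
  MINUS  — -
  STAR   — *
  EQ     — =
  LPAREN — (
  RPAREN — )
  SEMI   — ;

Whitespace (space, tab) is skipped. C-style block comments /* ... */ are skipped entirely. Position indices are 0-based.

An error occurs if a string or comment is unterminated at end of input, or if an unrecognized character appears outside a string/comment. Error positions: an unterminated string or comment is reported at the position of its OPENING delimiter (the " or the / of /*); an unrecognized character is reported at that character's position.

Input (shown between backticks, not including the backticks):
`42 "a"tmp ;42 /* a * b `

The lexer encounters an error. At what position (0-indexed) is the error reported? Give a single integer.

pos=0: emit NUM '42' (now at pos=2)
pos=3: enter STRING mode
pos=3: emit STR "a" (now at pos=6)
pos=6: emit ID 'tmp' (now at pos=9)
pos=10: emit SEMI ';'
pos=11: emit NUM '42' (now at pos=13)
pos=14: enter COMMENT mode (saw '/*')
pos=14: ERROR — unterminated comment (reached EOF)

Answer: 14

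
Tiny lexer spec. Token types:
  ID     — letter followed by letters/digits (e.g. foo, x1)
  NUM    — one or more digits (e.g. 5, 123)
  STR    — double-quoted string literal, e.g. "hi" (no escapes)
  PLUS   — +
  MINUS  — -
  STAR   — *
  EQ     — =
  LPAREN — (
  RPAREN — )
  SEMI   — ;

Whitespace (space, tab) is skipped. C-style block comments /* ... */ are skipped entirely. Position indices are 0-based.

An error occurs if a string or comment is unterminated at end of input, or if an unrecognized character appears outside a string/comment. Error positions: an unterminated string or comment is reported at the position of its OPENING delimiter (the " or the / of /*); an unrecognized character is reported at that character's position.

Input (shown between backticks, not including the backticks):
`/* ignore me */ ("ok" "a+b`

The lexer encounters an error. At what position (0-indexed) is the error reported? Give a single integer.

Answer: 22

Derivation:
pos=0: enter COMMENT mode (saw '/*')
exit COMMENT mode (now at pos=15)
pos=16: emit LPAREN '('
pos=17: enter STRING mode
pos=17: emit STR "ok" (now at pos=21)
pos=22: enter STRING mode
pos=22: ERROR — unterminated string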